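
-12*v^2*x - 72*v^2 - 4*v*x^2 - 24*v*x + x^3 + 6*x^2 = (-6*v + x)*(2*v + x)*(x + 6)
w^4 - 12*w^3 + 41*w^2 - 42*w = w*(w - 7)*(w - 3)*(w - 2)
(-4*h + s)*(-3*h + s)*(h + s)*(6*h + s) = 72*h^4 + 42*h^3*s - 31*h^2*s^2 + s^4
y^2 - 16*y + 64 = (y - 8)^2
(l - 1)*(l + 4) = l^2 + 3*l - 4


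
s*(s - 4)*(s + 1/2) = s^3 - 7*s^2/2 - 2*s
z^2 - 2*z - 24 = (z - 6)*(z + 4)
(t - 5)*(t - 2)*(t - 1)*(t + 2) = t^4 - 6*t^3 + t^2 + 24*t - 20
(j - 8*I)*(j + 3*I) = j^2 - 5*I*j + 24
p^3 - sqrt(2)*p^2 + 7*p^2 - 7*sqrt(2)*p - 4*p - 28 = (p + 7)*(p - 2*sqrt(2))*(p + sqrt(2))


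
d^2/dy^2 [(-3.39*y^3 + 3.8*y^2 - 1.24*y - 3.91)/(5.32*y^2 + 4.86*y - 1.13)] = (1.13686837721616e-13*y^5 + 5.6843418860808e-14*y^4 - 467.589008*y^3 - 415.206612*y^2 - 677.261442*y - 235.631208)/(150.568768*y^6 + 412.648992*y^5 + 281.02368*y^4 - 60.507*y^3 - 59.69112*y^2 + 18.617202*y - 1.442897)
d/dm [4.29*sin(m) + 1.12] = 4.29*cos(m)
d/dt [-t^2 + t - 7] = 1 - 2*t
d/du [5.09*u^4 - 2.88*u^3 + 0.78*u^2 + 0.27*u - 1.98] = 20.36*u^3 - 8.64*u^2 + 1.56*u + 0.27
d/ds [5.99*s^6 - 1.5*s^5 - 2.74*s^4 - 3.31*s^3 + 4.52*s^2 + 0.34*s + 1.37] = 35.94*s^5 - 7.5*s^4 - 10.96*s^3 - 9.93*s^2 + 9.04*s + 0.34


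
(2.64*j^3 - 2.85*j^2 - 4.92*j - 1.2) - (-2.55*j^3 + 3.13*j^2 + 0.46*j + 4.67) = 5.19*j^3 - 5.98*j^2 - 5.38*j - 5.87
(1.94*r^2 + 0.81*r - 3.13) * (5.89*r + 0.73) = 11.4266*r^3 + 6.1871*r^2 - 17.8444*r - 2.2849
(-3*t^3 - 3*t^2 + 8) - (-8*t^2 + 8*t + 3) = -3*t^3 + 5*t^2 - 8*t + 5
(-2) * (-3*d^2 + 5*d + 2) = 6*d^2 - 10*d - 4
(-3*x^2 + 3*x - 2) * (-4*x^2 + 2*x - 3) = 12*x^4 - 18*x^3 + 23*x^2 - 13*x + 6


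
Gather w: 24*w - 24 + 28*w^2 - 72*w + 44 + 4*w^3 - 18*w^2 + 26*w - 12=4*w^3 + 10*w^2 - 22*w + 8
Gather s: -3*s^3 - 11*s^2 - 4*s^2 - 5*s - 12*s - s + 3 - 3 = -3*s^3 - 15*s^2 - 18*s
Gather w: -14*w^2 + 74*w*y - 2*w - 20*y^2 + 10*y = -14*w^2 + w*(74*y - 2) - 20*y^2 + 10*y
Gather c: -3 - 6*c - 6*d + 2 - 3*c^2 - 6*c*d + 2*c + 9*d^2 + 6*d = -3*c^2 + c*(-6*d - 4) + 9*d^2 - 1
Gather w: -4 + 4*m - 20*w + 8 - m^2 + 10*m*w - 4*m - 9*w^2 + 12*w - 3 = -m^2 - 9*w^2 + w*(10*m - 8) + 1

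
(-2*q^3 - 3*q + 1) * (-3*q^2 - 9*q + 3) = 6*q^5 + 18*q^4 + 3*q^3 + 24*q^2 - 18*q + 3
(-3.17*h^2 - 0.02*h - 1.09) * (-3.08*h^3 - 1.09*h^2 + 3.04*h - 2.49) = 9.7636*h^5 + 3.5169*h^4 - 6.2578*h^3 + 9.0206*h^2 - 3.2638*h + 2.7141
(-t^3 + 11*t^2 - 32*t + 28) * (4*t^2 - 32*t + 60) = -4*t^5 + 76*t^4 - 540*t^3 + 1796*t^2 - 2816*t + 1680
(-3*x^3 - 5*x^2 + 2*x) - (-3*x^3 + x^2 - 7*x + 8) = -6*x^2 + 9*x - 8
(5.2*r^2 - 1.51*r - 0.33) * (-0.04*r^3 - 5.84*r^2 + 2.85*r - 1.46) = -0.208*r^5 - 30.3076*r^4 + 23.6516*r^3 - 9.9683*r^2 + 1.2641*r + 0.4818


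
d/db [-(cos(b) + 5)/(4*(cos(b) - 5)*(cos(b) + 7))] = (sin(b)^2 - 10*cos(b) - 46)*sin(b)/(4*(cos(b) - 5)^2*(cos(b) + 7)^2)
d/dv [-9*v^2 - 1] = -18*v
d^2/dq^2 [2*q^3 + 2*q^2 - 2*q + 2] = 12*q + 4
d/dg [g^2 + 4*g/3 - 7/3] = 2*g + 4/3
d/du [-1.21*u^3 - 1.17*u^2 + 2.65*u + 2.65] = -3.63*u^2 - 2.34*u + 2.65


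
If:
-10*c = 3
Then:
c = -3/10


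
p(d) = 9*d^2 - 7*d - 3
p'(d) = 18*d - 7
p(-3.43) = 126.89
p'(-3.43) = -68.74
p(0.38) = -4.36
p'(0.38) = -0.16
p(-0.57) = 3.91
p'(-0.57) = -17.26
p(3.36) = 75.09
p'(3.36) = 53.48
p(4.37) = 138.28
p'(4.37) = 71.66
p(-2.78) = 86.02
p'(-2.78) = -57.04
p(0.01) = -3.07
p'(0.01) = -6.82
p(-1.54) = 29.12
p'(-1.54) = -34.72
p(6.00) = 279.00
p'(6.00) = 101.00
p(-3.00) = 99.00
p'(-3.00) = -61.00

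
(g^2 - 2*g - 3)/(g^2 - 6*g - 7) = (g - 3)/(g - 7)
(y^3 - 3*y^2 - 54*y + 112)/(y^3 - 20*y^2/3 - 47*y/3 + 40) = 3*(y^2 + 5*y - 14)/(3*y^2 + 4*y - 15)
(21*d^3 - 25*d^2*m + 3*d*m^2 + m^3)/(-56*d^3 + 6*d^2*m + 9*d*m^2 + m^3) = (-3*d^2 + 4*d*m - m^2)/(8*d^2 - 2*d*m - m^2)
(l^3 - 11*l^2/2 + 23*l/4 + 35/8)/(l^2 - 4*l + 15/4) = (4*l^2 - 12*l - 7)/(2*(2*l - 3))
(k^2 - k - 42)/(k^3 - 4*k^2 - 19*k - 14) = (k + 6)/(k^2 + 3*k + 2)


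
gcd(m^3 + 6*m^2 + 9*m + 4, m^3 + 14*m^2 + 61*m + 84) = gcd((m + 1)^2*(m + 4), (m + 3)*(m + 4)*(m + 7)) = m + 4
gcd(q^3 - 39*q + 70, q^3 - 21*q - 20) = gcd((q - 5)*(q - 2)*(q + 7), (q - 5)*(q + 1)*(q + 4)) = q - 5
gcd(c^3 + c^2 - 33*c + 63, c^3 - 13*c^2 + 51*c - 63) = c^2 - 6*c + 9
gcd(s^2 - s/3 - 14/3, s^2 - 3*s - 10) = s + 2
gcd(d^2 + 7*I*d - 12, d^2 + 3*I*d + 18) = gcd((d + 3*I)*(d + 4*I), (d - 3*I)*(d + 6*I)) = 1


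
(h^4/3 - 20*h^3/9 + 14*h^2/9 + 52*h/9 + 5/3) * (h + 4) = h^5/3 - 8*h^4/9 - 22*h^3/3 + 12*h^2 + 223*h/9 + 20/3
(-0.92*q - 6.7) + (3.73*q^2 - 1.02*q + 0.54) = 3.73*q^2 - 1.94*q - 6.16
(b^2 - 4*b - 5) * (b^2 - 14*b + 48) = b^4 - 18*b^3 + 99*b^2 - 122*b - 240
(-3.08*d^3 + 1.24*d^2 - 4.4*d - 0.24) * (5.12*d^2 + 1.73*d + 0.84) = -15.7696*d^5 + 1.0204*d^4 - 22.97*d^3 - 7.7992*d^2 - 4.1112*d - 0.2016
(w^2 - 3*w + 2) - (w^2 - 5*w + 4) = 2*w - 2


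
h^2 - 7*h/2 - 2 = (h - 4)*(h + 1/2)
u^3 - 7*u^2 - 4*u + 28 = (u - 7)*(u - 2)*(u + 2)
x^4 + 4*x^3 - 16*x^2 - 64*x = x*(x - 4)*(x + 4)^2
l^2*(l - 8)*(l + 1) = l^4 - 7*l^3 - 8*l^2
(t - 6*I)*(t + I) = t^2 - 5*I*t + 6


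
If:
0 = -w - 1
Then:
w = -1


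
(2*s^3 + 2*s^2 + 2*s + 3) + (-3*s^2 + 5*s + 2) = 2*s^3 - s^2 + 7*s + 5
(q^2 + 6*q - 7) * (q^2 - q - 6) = q^4 + 5*q^3 - 19*q^2 - 29*q + 42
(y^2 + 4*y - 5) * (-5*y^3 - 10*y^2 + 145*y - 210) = -5*y^5 - 30*y^4 + 130*y^3 + 420*y^2 - 1565*y + 1050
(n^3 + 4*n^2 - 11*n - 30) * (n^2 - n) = n^5 + 3*n^4 - 15*n^3 - 19*n^2 + 30*n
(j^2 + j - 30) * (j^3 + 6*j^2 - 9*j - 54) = j^5 + 7*j^4 - 33*j^3 - 243*j^2 + 216*j + 1620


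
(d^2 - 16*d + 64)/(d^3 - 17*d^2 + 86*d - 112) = (d - 8)/(d^2 - 9*d + 14)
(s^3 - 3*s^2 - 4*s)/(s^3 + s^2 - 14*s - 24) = s*(s + 1)/(s^2 + 5*s + 6)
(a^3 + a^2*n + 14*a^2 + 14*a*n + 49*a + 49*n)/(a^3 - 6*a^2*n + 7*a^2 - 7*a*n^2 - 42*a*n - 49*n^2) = (a + 7)/(a - 7*n)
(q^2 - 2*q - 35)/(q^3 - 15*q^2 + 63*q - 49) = (q + 5)/(q^2 - 8*q + 7)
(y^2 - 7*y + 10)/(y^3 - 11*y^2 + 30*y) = (y - 2)/(y*(y - 6))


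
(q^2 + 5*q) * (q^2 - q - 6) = q^4 + 4*q^3 - 11*q^2 - 30*q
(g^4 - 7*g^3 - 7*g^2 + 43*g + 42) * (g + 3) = g^5 - 4*g^4 - 28*g^3 + 22*g^2 + 171*g + 126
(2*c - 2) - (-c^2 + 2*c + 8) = c^2 - 10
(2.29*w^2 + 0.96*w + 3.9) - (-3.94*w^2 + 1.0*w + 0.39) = 6.23*w^2 - 0.04*w + 3.51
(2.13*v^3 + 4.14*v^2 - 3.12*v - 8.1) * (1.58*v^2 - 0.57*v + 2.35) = 3.3654*v^5 + 5.3271*v^4 - 2.2839*v^3 - 1.2906*v^2 - 2.715*v - 19.035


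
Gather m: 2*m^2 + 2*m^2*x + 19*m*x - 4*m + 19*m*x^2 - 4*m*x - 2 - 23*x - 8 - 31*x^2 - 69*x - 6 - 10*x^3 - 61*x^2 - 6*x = m^2*(2*x + 2) + m*(19*x^2 + 15*x - 4) - 10*x^3 - 92*x^2 - 98*x - 16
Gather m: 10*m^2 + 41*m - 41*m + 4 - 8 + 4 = 10*m^2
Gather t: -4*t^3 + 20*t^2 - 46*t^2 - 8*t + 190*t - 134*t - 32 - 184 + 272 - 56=-4*t^3 - 26*t^2 + 48*t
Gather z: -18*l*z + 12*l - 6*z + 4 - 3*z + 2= 12*l + z*(-18*l - 9) + 6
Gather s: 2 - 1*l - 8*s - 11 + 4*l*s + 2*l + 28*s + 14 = l + s*(4*l + 20) + 5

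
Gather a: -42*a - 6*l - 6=-42*a - 6*l - 6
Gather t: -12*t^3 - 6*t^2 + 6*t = -12*t^3 - 6*t^2 + 6*t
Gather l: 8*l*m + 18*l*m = 26*l*m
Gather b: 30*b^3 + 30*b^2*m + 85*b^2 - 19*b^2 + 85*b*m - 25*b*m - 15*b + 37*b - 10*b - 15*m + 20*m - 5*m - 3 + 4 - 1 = 30*b^3 + b^2*(30*m + 66) + b*(60*m + 12)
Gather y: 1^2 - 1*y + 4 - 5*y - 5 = -6*y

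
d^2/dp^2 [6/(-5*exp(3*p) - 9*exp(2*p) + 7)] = 54*((5*exp(p) + 4)*(5*exp(3*p) + 9*exp(2*p) - 7) - 2*(5*exp(p) + 6)^2*exp(2*p))*exp(2*p)/(5*exp(3*p) + 9*exp(2*p) - 7)^3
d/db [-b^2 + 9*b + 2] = 9 - 2*b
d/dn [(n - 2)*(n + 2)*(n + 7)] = 3*n^2 + 14*n - 4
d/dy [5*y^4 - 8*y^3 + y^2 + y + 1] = 20*y^3 - 24*y^2 + 2*y + 1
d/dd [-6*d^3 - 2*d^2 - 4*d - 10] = -18*d^2 - 4*d - 4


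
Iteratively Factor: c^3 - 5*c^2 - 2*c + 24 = (c + 2)*(c^2 - 7*c + 12) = (c - 4)*(c + 2)*(c - 3)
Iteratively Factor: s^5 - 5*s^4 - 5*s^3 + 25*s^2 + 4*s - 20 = (s - 5)*(s^4 - 5*s^2 + 4) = (s - 5)*(s - 1)*(s^3 + s^2 - 4*s - 4) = (s - 5)*(s - 1)*(s + 1)*(s^2 - 4) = (s - 5)*(s - 1)*(s + 1)*(s + 2)*(s - 2)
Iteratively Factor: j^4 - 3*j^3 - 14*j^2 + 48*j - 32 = (j + 4)*(j^3 - 7*j^2 + 14*j - 8) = (j - 4)*(j + 4)*(j^2 - 3*j + 2) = (j - 4)*(j - 1)*(j + 4)*(j - 2)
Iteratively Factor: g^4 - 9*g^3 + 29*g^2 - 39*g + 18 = (g - 3)*(g^3 - 6*g^2 + 11*g - 6) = (g - 3)*(g - 2)*(g^2 - 4*g + 3) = (g - 3)*(g - 2)*(g - 1)*(g - 3)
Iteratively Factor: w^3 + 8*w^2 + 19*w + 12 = (w + 3)*(w^2 + 5*w + 4) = (w + 3)*(w + 4)*(w + 1)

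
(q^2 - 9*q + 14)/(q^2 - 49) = (q - 2)/(q + 7)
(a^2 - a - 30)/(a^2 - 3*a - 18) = (a + 5)/(a + 3)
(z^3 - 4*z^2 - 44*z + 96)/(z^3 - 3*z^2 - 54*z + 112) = (z + 6)/(z + 7)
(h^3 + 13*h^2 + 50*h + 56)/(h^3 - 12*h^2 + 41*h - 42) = (h^3 + 13*h^2 + 50*h + 56)/(h^3 - 12*h^2 + 41*h - 42)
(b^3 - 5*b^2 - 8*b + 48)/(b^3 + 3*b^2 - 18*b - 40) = (b^2 - b - 12)/(b^2 + 7*b + 10)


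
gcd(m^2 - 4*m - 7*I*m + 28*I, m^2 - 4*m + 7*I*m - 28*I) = m - 4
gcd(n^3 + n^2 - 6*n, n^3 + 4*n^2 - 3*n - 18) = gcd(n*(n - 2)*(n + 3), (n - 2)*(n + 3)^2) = n^2 + n - 6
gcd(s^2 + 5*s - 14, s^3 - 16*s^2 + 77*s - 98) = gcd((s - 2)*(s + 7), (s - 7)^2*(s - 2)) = s - 2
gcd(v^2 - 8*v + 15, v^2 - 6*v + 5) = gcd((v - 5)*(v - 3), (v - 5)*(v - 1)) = v - 5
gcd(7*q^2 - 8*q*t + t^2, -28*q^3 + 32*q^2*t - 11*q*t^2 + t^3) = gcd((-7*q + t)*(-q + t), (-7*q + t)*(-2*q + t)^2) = 7*q - t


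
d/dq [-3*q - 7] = -3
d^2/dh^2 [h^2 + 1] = 2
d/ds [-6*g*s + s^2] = -6*g + 2*s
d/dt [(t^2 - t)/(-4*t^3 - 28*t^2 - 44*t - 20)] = (t^3 - 3*t^2 - 15*t + 5)/(4*(t^5 + 13*t^4 + 58*t^3 + 106*t^2 + 85*t + 25))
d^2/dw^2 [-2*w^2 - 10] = -4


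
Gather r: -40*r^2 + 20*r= -40*r^2 + 20*r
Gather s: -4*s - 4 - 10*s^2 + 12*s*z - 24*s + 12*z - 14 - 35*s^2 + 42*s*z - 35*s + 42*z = -45*s^2 + s*(54*z - 63) + 54*z - 18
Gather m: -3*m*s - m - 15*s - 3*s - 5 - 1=m*(-3*s - 1) - 18*s - 6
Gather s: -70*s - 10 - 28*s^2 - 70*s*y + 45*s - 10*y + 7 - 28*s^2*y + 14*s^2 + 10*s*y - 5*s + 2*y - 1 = s^2*(-28*y - 14) + s*(-60*y - 30) - 8*y - 4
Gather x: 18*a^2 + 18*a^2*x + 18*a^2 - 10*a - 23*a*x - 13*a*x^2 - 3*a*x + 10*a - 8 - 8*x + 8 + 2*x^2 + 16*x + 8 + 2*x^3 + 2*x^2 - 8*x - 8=36*a^2 + 2*x^3 + x^2*(4 - 13*a) + x*(18*a^2 - 26*a)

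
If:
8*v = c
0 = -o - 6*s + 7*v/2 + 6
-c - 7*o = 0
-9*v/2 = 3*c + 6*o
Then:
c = 0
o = 0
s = 1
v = 0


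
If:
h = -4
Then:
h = -4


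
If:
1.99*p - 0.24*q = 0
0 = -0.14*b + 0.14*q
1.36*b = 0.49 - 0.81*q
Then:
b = 0.23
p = 0.03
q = 0.23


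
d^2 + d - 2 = (d - 1)*(d + 2)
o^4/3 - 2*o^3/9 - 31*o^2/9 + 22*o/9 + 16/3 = (o/3 + 1)*(o - 8/3)*(o - 2)*(o + 1)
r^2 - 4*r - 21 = (r - 7)*(r + 3)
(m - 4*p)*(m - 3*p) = m^2 - 7*m*p + 12*p^2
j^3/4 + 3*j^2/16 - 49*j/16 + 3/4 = (j/4 + 1)*(j - 3)*(j - 1/4)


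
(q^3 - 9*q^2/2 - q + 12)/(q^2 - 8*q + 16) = (q^2 - q/2 - 3)/(q - 4)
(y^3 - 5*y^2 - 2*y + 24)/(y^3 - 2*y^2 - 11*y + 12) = (y^2 - y - 6)/(y^2 + 2*y - 3)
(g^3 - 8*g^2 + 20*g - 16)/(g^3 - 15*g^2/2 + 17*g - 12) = 2*(g - 2)/(2*g - 3)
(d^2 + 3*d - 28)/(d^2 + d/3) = 3*(d^2 + 3*d - 28)/(d*(3*d + 1))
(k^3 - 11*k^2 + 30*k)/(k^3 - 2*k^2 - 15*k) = (k - 6)/(k + 3)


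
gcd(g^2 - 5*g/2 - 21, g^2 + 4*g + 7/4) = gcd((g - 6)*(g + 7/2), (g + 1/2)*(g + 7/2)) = g + 7/2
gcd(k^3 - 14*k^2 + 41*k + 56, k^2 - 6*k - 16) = k - 8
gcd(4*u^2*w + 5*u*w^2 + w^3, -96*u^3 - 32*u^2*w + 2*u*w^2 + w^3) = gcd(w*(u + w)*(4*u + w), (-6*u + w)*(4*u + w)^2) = 4*u + w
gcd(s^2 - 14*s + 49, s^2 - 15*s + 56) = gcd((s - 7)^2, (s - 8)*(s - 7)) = s - 7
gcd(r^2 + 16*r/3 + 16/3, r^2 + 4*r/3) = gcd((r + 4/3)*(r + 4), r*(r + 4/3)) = r + 4/3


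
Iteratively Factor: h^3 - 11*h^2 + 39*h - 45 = (h - 5)*(h^2 - 6*h + 9) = (h - 5)*(h - 3)*(h - 3)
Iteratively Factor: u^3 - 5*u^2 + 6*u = (u)*(u^2 - 5*u + 6) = u*(u - 2)*(u - 3)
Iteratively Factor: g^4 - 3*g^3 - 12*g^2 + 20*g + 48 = (g - 4)*(g^3 + g^2 - 8*g - 12) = (g - 4)*(g - 3)*(g^2 + 4*g + 4) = (g - 4)*(g - 3)*(g + 2)*(g + 2)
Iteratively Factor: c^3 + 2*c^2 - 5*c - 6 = (c - 2)*(c^2 + 4*c + 3) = (c - 2)*(c + 3)*(c + 1)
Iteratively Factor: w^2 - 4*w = (w - 4)*(w)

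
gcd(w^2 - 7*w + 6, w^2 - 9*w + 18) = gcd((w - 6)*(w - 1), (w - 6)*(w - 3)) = w - 6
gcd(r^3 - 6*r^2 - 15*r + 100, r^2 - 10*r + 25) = r^2 - 10*r + 25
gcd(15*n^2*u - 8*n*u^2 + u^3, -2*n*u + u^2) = u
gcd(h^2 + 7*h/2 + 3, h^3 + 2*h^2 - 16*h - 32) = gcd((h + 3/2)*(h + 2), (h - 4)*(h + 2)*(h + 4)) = h + 2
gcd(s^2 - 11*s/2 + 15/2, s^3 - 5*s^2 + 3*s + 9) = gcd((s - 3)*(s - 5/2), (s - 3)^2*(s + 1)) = s - 3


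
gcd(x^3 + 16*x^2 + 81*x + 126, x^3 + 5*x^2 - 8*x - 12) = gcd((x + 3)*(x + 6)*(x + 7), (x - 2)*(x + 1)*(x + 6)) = x + 6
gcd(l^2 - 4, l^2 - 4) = l^2 - 4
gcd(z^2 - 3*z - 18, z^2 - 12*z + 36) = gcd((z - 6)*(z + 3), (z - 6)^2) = z - 6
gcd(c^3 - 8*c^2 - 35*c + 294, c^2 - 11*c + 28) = c - 7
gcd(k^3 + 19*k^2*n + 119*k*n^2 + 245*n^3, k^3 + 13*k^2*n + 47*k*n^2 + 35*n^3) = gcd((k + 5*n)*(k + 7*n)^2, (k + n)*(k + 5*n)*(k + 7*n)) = k^2 + 12*k*n + 35*n^2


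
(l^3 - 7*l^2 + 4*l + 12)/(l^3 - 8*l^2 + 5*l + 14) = (l - 6)/(l - 7)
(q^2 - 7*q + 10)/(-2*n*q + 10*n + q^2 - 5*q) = (q - 2)/(-2*n + q)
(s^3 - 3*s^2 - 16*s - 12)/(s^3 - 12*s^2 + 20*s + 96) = (s + 1)/(s - 8)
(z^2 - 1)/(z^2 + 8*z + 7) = (z - 1)/(z + 7)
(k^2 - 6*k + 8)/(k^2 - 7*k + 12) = (k - 2)/(k - 3)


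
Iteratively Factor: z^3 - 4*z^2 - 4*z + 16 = (z - 2)*(z^2 - 2*z - 8) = (z - 2)*(z + 2)*(z - 4)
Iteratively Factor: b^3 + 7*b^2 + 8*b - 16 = (b - 1)*(b^2 + 8*b + 16) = (b - 1)*(b + 4)*(b + 4)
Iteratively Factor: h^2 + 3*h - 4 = (h - 1)*(h + 4)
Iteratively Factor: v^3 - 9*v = (v - 3)*(v^2 + 3*v) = (v - 3)*(v + 3)*(v)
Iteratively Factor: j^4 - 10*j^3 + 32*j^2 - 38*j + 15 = (j - 1)*(j^3 - 9*j^2 + 23*j - 15) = (j - 1)^2*(j^2 - 8*j + 15) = (j - 5)*(j - 1)^2*(j - 3)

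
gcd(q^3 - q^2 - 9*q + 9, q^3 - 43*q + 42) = q - 1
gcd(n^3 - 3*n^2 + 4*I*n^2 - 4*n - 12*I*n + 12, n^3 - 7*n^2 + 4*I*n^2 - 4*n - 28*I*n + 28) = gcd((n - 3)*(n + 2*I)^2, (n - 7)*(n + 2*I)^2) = n^2 + 4*I*n - 4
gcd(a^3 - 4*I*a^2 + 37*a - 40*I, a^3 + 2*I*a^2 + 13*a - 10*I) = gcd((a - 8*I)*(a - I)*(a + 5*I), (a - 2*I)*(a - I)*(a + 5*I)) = a^2 + 4*I*a + 5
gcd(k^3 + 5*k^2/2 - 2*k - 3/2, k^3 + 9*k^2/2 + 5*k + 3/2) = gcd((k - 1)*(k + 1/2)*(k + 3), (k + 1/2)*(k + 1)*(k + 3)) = k^2 + 7*k/2 + 3/2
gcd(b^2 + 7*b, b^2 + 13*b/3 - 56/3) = b + 7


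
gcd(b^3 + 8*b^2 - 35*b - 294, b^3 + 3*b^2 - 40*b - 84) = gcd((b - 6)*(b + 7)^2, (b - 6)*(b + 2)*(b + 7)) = b^2 + b - 42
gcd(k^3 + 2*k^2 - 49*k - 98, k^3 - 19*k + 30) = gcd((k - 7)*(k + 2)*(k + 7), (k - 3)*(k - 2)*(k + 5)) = 1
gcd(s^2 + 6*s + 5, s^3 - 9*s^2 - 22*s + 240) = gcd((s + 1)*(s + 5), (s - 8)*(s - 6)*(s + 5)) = s + 5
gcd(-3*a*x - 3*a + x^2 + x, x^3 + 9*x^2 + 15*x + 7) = x + 1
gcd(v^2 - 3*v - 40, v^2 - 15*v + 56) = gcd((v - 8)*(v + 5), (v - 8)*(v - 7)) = v - 8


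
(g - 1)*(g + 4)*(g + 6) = g^3 + 9*g^2 + 14*g - 24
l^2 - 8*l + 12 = (l - 6)*(l - 2)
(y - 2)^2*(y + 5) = y^3 + y^2 - 16*y + 20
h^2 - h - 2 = (h - 2)*(h + 1)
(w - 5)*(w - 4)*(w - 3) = w^3 - 12*w^2 + 47*w - 60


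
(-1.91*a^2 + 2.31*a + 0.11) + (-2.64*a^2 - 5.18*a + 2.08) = -4.55*a^2 - 2.87*a + 2.19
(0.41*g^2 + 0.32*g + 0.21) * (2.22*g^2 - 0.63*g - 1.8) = 0.9102*g^4 + 0.4521*g^3 - 0.4734*g^2 - 0.7083*g - 0.378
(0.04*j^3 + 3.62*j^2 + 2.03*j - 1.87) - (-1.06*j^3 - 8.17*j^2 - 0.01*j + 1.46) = 1.1*j^3 + 11.79*j^2 + 2.04*j - 3.33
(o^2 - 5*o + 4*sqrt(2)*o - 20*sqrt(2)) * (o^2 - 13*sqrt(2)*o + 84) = o^4 - 9*sqrt(2)*o^3 - 5*o^3 - 20*o^2 + 45*sqrt(2)*o^2 + 100*o + 336*sqrt(2)*o - 1680*sqrt(2)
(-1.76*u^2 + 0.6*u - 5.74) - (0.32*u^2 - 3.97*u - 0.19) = -2.08*u^2 + 4.57*u - 5.55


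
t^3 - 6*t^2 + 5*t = t*(t - 5)*(t - 1)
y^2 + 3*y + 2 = (y + 1)*(y + 2)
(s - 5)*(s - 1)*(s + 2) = s^3 - 4*s^2 - 7*s + 10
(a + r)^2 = a^2 + 2*a*r + r^2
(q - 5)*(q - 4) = q^2 - 9*q + 20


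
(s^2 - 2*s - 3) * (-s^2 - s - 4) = -s^4 + s^3 + s^2 + 11*s + 12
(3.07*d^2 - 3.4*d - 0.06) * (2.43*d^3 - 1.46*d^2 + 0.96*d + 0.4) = 7.4601*d^5 - 12.7442*d^4 + 7.7654*d^3 - 1.9484*d^2 - 1.4176*d - 0.024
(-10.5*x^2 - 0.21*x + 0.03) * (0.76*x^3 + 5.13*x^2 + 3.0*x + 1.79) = -7.98*x^5 - 54.0246*x^4 - 32.5545*x^3 - 19.2711*x^2 - 0.2859*x + 0.0537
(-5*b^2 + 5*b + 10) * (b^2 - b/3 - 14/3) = -5*b^4 + 20*b^3/3 + 95*b^2/3 - 80*b/3 - 140/3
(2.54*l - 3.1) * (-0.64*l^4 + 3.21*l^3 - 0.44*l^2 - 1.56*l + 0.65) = -1.6256*l^5 + 10.1374*l^4 - 11.0686*l^3 - 2.5984*l^2 + 6.487*l - 2.015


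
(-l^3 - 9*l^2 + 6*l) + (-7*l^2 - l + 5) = -l^3 - 16*l^2 + 5*l + 5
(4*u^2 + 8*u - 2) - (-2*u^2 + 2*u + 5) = 6*u^2 + 6*u - 7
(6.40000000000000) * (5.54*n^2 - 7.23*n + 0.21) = 35.456*n^2 - 46.272*n + 1.344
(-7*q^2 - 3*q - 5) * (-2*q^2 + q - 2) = 14*q^4 - q^3 + 21*q^2 + q + 10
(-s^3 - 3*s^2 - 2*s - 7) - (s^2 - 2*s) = -s^3 - 4*s^2 - 7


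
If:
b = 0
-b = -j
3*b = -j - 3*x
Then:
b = 0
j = 0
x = 0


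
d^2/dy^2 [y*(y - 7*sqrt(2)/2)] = 2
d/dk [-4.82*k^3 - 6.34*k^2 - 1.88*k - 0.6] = -14.46*k^2 - 12.68*k - 1.88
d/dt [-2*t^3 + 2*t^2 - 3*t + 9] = -6*t^2 + 4*t - 3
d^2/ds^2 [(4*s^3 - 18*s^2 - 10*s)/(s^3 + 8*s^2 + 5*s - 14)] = 4*(-25*s^6 - 45*s^5 + 183*s^4 - 543*s^3 - 3864*s^2 - 504*s - 2114)/(s^9 + 24*s^8 + 207*s^7 + 710*s^6 + 363*s^5 - 2508*s^4 - 2647*s^3 + 3654*s^2 + 2940*s - 2744)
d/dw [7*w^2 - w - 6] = 14*w - 1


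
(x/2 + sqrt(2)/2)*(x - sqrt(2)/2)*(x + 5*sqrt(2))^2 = x^4/2 + 21*sqrt(2)*x^3/4 + 59*x^2/2 + 15*sqrt(2)*x/2 - 25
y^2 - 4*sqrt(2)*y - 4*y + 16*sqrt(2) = (y - 4)*(y - 4*sqrt(2))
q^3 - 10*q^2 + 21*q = q*(q - 7)*(q - 3)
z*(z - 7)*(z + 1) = z^3 - 6*z^2 - 7*z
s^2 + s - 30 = (s - 5)*(s + 6)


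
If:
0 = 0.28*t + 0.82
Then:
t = -2.93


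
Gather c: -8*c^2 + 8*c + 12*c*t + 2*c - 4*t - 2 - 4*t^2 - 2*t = -8*c^2 + c*(12*t + 10) - 4*t^2 - 6*t - 2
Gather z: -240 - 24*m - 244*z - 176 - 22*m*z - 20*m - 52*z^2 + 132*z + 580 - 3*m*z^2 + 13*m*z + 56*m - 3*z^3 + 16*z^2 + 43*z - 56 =12*m - 3*z^3 + z^2*(-3*m - 36) + z*(-9*m - 69) + 108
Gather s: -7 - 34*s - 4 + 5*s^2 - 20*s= 5*s^2 - 54*s - 11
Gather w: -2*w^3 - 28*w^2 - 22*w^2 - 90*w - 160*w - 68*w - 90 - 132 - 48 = -2*w^3 - 50*w^2 - 318*w - 270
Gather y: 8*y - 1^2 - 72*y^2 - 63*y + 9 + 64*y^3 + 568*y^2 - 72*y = 64*y^3 + 496*y^2 - 127*y + 8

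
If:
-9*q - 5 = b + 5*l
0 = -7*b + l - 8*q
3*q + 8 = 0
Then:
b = 377/108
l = 335/108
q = -8/3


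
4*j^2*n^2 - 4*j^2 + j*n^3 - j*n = (4*j + n)*(n - 1)*(j*n + j)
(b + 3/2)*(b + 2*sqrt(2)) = b^2 + 3*b/2 + 2*sqrt(2)*b + 3*sqrt(2)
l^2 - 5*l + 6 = (l - 3)*(l - 2)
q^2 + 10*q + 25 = (q + 5)^2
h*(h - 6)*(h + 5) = h^3 - h^2 - 30*h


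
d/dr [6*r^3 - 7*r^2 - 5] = 2*r*(9*r - 7)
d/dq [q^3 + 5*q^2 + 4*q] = 3*q^2 + 10*q + 4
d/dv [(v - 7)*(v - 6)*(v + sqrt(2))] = 3*v^2 - 26*v + 2*sqrt(2)*v - 13*sqrt(2) + 42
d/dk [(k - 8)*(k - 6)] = 2*k - 14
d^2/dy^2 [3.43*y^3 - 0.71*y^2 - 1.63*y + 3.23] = 20.58*y - 1.42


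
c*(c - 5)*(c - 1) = c^3 - 6*c^2 + 5*c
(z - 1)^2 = z^2 - 2*z + 1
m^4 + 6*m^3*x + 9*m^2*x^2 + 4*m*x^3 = m*(m + x)^2*(m + 4*x)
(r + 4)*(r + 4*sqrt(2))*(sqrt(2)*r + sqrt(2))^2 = 2*r^4 + 8*sqrt(2)*r^3 + 12*r^3 + 18*r^2 + 48*sqrt(2)*r^2 + 8*r + 72*sqrt(2)*r + 32*sqrt(2)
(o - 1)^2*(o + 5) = o^3 + 3*o^2 - 9*o + 5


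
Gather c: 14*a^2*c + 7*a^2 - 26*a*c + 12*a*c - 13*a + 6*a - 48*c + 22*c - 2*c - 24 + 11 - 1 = 7*a^2 - 7*a + c*(14*a^2 - 14*a - 28) - 14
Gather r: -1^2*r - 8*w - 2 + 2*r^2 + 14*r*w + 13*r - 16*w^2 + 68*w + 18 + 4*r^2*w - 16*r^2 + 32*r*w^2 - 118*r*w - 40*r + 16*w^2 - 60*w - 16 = r^2*(4*w - 14) + r*(32*w^2 - 104*w - 28)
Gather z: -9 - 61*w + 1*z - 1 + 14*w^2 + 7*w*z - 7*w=14*w^2 - 68*w + z*(7*w + 1) - 10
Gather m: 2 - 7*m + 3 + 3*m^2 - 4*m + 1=3*m^2 - 11*m + 6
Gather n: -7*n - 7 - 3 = -7*n - 10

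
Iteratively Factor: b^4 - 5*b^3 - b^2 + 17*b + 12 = (b + 1)*(b^3 - 6*b^2 + 5*b + 12) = (b - 3)*(b + 1)*(b^2 - 3*b - 4) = (b - 3)*(b + 1)^2*(b - 4)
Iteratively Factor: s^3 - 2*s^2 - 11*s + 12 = (s + 3)*(s^2 - 5*s + 4) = (s - 1)*(s + 3)*(s - 4)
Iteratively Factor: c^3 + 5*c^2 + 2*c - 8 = (c - 1)*(c^2 + 6*c + 8) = (c - 1)*(c + 4)*(c + 2)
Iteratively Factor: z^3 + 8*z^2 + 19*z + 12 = (z + 4)*(z^2 + 4*z + 3) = (z + 3)*(z + 4)*(z + 1)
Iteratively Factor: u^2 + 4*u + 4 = (u + 2)*(u + 2)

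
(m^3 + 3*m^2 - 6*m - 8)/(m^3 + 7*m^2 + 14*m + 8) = (m - 2)/(m + 2)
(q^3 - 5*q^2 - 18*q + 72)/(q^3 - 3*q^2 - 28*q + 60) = (q^2 + q - 12)/(q^2 + 3*q - 10)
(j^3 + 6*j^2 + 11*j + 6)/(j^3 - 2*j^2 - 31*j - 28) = (j^2 + 5*j + 6)/(j^2 - 3*j - 28)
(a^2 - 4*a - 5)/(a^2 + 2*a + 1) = (a - 5)/(a + 1)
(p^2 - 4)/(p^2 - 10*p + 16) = (p + 2)/(p - 8)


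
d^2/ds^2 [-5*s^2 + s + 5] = -10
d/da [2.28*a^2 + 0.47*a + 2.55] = 4.56*a + 0.47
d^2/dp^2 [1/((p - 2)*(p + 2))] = 2*(3*p^2 + 4)/(p^6 - 12*p^4 + 48*p^2 - 64)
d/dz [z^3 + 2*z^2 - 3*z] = 3*z^2 + 4*z - 3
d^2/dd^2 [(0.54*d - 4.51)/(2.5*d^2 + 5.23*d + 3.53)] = ((16.9016 - 8.1*d)*(2.5*d^2 + 5.23*d + 3.53) + (0.54*d - 4.51)*(5.0*d + 5.23)*(10.0*d + 10.46))/(2.5*d^2 + 5.23*d + 3.53)^3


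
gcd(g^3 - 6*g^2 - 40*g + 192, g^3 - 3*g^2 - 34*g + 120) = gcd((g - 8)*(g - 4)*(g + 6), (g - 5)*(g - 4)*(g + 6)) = g^2 + 2*g - 24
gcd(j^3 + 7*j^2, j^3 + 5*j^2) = j^2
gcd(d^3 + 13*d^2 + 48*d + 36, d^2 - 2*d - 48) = d + 6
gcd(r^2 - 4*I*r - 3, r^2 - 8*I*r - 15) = r - 3*I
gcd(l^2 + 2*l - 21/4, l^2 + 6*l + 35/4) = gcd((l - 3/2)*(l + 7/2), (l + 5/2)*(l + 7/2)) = l + 7/2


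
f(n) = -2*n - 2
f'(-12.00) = -2.00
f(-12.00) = 22.00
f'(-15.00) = -2.00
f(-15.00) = 28.00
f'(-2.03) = -2.00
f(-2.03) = 2.06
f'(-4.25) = -2.00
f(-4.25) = 6.50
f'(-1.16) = -2.00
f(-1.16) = 0.32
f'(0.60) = -2.00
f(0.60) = -3.20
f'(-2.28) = -2.00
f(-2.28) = 2.56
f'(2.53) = -2.00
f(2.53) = -7.06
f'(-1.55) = -2.00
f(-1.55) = 1.10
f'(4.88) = -2.00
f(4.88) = -11.76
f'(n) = -2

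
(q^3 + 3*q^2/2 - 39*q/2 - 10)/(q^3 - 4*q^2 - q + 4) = (2*q^2 + 11*q + 5)/(2*(q^2 - 1))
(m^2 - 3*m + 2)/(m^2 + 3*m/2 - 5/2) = 2*(m - 2)/(2*m + 5)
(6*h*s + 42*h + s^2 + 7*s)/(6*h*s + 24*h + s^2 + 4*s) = (s + 7)/(s + 4)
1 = 1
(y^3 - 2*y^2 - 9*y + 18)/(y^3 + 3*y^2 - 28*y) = (y^3 - 2*y^2 - 9*y + 18)/(y*(y^2 + 3*y - 28))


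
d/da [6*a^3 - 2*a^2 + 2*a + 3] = 18*a^2 - 4*a + 2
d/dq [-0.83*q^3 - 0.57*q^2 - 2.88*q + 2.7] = -2.49*q^2 - 1.14*q - 2.88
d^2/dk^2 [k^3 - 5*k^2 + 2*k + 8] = 6*k - 10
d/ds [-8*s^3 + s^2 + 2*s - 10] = -24*s^2 + 2*s + 2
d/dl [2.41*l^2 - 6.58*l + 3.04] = 4.82*l - 6.58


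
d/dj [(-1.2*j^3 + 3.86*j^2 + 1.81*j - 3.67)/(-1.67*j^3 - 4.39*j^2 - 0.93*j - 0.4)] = (11.7142*j^4 + 8.2774*j^3 - 12.5906*j^2 - 35.3106*j - 4.1371)/(2.7889*j^6 + 14.6626*j^5 + 22.3783*j^4 + 9.5014*j^3 + 4.3769*j^2 + 0.744*j + 0.16)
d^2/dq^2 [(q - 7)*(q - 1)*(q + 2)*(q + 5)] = 12*q^2 - 6*q - 78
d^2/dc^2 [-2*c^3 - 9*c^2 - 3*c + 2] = -12*c - 18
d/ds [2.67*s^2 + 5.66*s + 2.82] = 5.34*s + 5.66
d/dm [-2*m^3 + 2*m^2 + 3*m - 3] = -6*m^2 + 4*m + 3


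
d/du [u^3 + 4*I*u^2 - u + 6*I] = 3*u^2 + 8*I*u - 1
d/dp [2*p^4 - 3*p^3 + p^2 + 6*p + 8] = 8*p^3 - 9*p^2 + 2*p + 6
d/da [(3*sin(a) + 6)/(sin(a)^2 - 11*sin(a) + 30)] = 3*(-4*sin(a) + cos(a)^2 + 51)*cos(a)/(sin(a)^2 - 11*sin(a) + 30)^2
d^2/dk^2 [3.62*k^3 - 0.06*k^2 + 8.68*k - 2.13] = 21.72*k - 0.12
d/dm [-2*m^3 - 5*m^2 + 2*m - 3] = -6*m^2 - 10*m + 2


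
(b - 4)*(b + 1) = b^2 - 3*b - 4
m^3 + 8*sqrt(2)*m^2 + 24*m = m*(m + 2*sqrt(2))*(m + 6*sqrt(2))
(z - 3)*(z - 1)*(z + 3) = z^3 - z^2 - 9*z + 9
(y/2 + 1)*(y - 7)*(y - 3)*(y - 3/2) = y^4/2 - 19*y^3/4 + 13*y^2/2 + 81*y/4 - 63/2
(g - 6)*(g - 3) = g^2 - 9*g + 18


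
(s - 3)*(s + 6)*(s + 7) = s^3 + 10*s^2 + 3*s - 126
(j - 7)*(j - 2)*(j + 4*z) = j^3 + 4*j^2*z - 9*j^2 - 36*j*z + 14*j + 56*z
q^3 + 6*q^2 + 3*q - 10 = (q - 1)*(q + 2)*(q + 5)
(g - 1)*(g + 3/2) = g^2 + g/2 - 3/2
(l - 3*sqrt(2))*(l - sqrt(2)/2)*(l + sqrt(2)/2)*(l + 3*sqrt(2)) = l^4 - 37*l^2/2 + 9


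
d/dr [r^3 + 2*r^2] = r*(3*r + 4)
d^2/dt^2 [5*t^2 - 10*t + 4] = 10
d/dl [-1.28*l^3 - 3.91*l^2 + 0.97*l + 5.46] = -3.84*l^2 - 7.82*l + 0.97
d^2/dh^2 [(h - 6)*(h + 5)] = 2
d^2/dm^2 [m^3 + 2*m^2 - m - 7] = 6*m + 4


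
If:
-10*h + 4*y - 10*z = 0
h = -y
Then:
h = -5*z/7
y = 5*z/7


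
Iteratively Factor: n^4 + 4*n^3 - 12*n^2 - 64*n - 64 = (n - 4)*(n^3 + 8*n^2 + 20*n + 16) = (n - 4)*(n + 4)*(n^2 + 4*n + 4) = (n - 4)*(n + 2)*(n + 4)*(n + 2)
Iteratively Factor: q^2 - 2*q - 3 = (q - 3)*(q + 1)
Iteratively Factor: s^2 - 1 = (s - 1)*(s + 1)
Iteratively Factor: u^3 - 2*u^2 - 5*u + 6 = (u - 3)*(u^2 + u - 2) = (u - 3)*(u - 1)*(u + 2)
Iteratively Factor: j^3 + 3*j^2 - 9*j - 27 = (j + 3)*(j^2 - 9) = (j + 3)^2*(j - 3)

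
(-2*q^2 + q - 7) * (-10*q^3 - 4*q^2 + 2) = 20*q^5 - 2*q^4 + 66*q^3 + 24*q^2 + 2*q - 14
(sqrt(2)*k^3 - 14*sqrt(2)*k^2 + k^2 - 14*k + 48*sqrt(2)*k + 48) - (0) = sqrt(2)*k^3 - 14*sqrt(2)*k^2 + k^2 - 14*k + 48*sqrt(2)*k + 48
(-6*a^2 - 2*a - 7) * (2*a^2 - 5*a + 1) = -12*a^4 + 26*a^3 - 10*a^2 + 33*a - 7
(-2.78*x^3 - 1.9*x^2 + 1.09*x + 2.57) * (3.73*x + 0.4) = -10.3694*x^4 - 8.199*x^3 + 3.3057*x^2 + 10.0221*x + 1.028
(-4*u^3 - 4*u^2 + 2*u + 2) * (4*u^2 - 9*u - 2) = -16*u^5 + 20*u^4 + 52*u^3 - 2*u^2 - 22*u - 4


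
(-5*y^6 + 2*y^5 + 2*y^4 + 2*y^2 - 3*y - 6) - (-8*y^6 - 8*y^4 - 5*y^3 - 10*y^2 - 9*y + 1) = 3*y^6 + 2*y^5 + 10*y^4 + 5*y^3 + 12*y^2 + 6*y - 7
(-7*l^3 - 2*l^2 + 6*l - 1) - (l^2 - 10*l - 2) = -7*l^3 - 3*l^2 + 16*l + 1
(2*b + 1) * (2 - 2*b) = -4*b^2 + 2*b + 2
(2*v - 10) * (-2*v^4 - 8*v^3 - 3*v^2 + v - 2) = -4*v^5 + 4*v^4 + 74*v^3 + 32*v^2 - 14*v + 20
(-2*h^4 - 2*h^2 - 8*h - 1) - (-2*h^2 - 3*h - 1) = -2*h^4 - 5*h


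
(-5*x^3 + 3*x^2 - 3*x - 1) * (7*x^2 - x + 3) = -35*x^5 + 26*x^4 - 39*x^3 + 5*x^2 - 8*x - 3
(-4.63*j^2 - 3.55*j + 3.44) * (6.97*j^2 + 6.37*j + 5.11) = -32.2711*j^4 - 54.2366*j^3 - 22.296*j^2 + 3.7723*j + 17.5784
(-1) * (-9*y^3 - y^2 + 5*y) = 9*y^3 + y^2 - 5*y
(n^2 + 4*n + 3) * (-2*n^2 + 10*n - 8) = -2*n^4 + 2*n^3 + 26*n^2 - 2*n - 24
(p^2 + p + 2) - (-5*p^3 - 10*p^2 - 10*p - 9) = 5*p^3 + 11*p^2 + 11*p + 11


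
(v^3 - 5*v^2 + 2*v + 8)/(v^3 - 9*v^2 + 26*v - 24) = (v + 1)/(v - 3)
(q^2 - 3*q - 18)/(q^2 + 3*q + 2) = (q^2 - 3*q - 18)/(q^2 + 3*q + 2)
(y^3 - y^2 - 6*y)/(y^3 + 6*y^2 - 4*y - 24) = y*(y - 3)/(y^2 + 4*y - 12)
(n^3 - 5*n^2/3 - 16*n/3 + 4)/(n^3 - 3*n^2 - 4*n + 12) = (n - 2/3)/(n - 2)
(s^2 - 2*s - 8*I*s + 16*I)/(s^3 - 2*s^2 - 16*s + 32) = (s - 8*I)/(s^2 - 16)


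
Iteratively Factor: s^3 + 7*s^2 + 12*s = (s)*(s^2 + 7*s + 12) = s*(s + 4)*(s + 3)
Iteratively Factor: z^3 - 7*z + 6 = (z + 3)*(z^2 - 3*z + 2) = (z - 1)*(z + 3)*(z - 2)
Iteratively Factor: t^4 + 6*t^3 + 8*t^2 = (t + 2)*(t^3 + 4*t^2) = t*(t + 2)*(t^2 + 4*t) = t*(t + 2)*(t + 4)*(t)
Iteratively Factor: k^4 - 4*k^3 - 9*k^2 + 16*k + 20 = (k - 2)*(k^3 - 2*k^2 - 13*k - 10) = (k - 2)*(k + 1)*(k^2 - 3*k - 10) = (k - 2)*(k + 1)*(k + 2)*(k - 5)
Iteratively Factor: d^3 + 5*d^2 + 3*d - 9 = (d + 3)*(d^2 + 2*d - 3) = (d - 1)*(d + 3)*(d + 3)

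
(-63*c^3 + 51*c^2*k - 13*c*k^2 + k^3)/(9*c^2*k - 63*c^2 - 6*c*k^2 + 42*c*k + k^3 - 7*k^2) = (-7*c + k)/(k - 7)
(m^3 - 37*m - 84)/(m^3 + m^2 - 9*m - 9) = (m^2 - 3*m - 28)/(m^2 - 2*m - 3)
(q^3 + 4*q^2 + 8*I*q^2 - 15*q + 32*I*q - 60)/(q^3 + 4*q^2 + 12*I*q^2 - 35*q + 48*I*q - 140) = (q + 3*I)/(q + 7*I)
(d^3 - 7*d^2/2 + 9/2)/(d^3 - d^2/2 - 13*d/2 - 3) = (2*d^2 - d - 3)/(2*d^2 + 5*d + 2)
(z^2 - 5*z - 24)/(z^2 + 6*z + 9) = (z - 8)/(z + 3)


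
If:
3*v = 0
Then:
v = 0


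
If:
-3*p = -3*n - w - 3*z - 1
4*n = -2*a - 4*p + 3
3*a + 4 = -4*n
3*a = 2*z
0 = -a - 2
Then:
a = -2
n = 1/2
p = 5/4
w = 41/4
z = -3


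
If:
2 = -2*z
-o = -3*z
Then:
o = -3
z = -1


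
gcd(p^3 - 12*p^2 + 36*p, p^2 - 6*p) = p^2 - 6*p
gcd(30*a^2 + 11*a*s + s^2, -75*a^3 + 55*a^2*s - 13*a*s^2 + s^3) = 1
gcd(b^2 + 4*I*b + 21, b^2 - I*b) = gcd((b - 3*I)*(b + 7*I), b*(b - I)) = 1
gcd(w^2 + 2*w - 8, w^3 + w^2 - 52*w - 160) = w + 4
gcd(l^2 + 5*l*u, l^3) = l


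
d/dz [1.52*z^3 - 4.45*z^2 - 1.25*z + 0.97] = 4.56*z^2 - 8.9*z - 1.25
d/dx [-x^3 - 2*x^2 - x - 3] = -3*x^2 - 4*x - 1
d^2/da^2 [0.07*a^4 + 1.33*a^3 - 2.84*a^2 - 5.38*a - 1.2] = 0.84*a^2 + 7.98*a - 5.68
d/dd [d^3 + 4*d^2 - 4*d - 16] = 3*d^2 + 8*d - 4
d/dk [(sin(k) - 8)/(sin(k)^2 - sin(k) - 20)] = (-sin(k)^2 + 16*sin(k) - 28)*cos(k)/(sin(k) + cos(k)^2 + 19)^2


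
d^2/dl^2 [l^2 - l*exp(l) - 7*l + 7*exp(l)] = -l*exp(l) + 5*exp(l) + 2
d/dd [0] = 0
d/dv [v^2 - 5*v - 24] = 2*v - 5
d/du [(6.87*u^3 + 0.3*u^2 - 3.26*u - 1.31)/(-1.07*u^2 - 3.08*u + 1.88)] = (-7.3509*u^4 - 42.3192*u^3 + 34.3346*u^2 - 1.6754*u - 10.1636)/(1.1449*u^4 + 6.5912*u^3 + 5.4632*u^2 - 11.5808*u + 3.5344)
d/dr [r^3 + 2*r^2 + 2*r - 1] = 3*r^2 + 4*r + 2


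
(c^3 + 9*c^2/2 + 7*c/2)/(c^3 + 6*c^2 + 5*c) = (c + 7/2)/(c + 5)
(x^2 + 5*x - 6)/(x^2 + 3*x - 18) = (x - 1)/(x - 3)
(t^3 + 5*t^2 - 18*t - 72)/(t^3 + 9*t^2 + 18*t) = (t - 4)/t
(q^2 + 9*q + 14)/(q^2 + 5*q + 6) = (q + 7)/(q + 3)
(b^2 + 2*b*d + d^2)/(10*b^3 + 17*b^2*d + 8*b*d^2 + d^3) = (b + d)/(10*b^2 + 7*b*d + d^2)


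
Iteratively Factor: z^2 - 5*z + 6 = (z - 2)*(z - 3)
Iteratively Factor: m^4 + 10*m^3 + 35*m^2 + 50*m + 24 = (m + 1)*(m^3 + 9*m^2 + 26*m + 24) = (m + 1)*(m + 2)*(m^2 + 7*m + 12) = (m + 1)*(m + 2)*(m + 3)*(m + 4)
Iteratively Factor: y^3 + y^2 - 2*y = (y)*(y^2 + y - 2) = y*(y - 1)*(y + 2)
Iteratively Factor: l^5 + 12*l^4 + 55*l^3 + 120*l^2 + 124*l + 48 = (l + 2)*(l^4 + 10*l^3 + 35*l^2 + 50*l + 24) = (l + 2)*(l + 4)*(l^3 + 6*l^2 + 11*l + 6) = (l + 1)*(l + 2)*(l + 4)*(l^2 + 5*l + 6) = (l + 1)*(l + 2)^2*(l + 4)*(l + 3)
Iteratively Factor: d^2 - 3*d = (d)*(d - 3)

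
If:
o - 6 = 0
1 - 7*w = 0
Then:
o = 6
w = 1/7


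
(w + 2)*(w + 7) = w^2 + 9*w + 14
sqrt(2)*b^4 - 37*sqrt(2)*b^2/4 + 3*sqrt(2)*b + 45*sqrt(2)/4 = (b - 5/2)*(b - 3/2)*(b + 3)*(sqrt(2)*b + sqrt(2))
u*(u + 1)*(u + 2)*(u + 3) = u^4 + 6*u^3 + 11*u^2 + 6*u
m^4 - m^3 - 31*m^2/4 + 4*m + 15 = (m - 5/2)*(m - 2)*(m + 3/2)*(m + 2)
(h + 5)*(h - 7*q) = h^2 - 7*h*q + 5*h - 35*q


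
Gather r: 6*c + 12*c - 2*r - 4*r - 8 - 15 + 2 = 18*c - 6*r - 21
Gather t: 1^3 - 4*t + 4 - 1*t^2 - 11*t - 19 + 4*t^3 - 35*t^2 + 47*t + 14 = 4*t^3 - 36*t^2 + 32*t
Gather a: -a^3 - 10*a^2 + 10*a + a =-a^3 - 10*a^2 + 11*a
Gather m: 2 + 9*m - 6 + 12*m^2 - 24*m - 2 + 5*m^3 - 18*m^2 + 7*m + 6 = 5*m^3 - 6*m^2 - 8*m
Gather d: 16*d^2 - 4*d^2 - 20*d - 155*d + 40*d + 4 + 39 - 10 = 12*d^2 - 135*d + 33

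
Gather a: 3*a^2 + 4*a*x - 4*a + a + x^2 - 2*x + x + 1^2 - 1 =3*a^2 + a*(4*x - 3) + x^2 - x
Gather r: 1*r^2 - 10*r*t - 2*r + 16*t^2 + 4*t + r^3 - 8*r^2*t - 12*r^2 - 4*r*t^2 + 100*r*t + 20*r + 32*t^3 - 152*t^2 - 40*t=r^3 + r^2*(-8*t - 11) + r*(-4*t^2 + 90*t + 18) + 32*t^3 - 136*t^2 - 36*t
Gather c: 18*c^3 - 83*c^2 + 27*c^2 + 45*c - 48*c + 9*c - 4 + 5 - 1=18*c^3 - 56*c^2 + 6*c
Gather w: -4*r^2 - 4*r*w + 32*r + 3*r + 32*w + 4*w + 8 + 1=-4*r^2 + 35*r + w*(36 - 4*r) + 9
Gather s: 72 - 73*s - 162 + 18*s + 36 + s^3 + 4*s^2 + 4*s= s^3 + 4*s^2 - 51*s - 54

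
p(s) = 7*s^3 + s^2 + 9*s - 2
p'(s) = 21*s^2 + 2*s + 9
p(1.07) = 17.35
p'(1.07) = 35.18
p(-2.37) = -110.90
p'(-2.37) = 122.21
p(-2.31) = -103.74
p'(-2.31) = 116.44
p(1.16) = 20.71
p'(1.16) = 39.58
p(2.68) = 164.04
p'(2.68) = 165.19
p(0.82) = 9.91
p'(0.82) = 24.76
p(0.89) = 11.74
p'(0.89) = 27.41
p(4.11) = 537.87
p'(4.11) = 371.95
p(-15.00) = -23537.00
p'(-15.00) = 4704.00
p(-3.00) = -209.00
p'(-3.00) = 192.00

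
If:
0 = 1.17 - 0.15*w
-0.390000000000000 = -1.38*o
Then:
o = 0.28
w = 7.80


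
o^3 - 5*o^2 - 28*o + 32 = (o - 8)*(o - 1)*(o + 4)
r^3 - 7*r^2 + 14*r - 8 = (r - 4)*(r - 2)*(r - 1)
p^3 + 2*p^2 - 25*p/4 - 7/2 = (p - 2)*(p + 1/2)*(p + 7/2)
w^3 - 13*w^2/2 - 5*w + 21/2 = (w - 7)*(w - 1)*(w + 3/2)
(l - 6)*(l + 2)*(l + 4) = l^3 - 28*l - 48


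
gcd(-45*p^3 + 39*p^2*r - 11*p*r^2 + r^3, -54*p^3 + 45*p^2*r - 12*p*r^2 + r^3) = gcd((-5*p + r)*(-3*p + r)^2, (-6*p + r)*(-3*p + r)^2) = 9*p^2 - 6*p*r + r^2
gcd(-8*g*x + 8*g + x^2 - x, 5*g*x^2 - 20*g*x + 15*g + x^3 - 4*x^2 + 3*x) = x - 1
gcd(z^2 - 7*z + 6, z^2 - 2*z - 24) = z - 6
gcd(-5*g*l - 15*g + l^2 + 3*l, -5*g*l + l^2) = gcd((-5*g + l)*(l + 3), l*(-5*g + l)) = 5*g - l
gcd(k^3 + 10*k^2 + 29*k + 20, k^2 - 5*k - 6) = k + 1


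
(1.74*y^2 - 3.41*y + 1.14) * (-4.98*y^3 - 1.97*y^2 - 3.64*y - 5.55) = -8.6652*y^5 + 13.554*y^4 - 5.2931*y^3 + 0.509600000000002*y^2 + 14.7759*y - 6.327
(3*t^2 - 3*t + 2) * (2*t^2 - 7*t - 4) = 6*t^4 - 27*t^3 + 13*t^2 - 2*t - 8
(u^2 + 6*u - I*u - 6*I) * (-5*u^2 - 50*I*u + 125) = -5*u^4 - 30*u^3 - 45*I*u^3 + 75*u^2 - 270*I*u^2 + 450*u - 125*I*u - 750*I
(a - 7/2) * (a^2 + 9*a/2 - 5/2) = a^3 + a^2 - 73*a/4 + 35/4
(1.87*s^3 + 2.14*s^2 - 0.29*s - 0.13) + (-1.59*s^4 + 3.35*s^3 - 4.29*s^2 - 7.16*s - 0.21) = -1.59*s^4 + 5.22*s^3 - 2.15*s^2 - 7.45*s - 0.34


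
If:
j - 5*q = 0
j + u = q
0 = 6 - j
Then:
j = 6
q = 6/5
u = -24/5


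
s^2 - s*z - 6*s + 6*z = (s - 6)*(s - z)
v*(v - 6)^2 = v^3 - 12*v^2 + 36*v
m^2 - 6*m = m*(m - 6)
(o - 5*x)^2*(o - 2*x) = o^3 - 12*o^2*x + 45*o*x^2 - 50*x^3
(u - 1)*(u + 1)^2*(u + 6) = u^4 + 7*u^3 + 5*u^2 - 7*u - 6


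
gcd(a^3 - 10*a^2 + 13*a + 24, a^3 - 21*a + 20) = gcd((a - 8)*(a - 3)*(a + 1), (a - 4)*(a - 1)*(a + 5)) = 1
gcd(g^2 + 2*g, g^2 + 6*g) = g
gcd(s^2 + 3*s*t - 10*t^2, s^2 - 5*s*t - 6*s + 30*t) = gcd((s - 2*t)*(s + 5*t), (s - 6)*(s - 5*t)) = 1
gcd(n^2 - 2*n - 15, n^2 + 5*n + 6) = n + 3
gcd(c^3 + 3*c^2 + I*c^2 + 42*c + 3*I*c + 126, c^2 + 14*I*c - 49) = c + 7*I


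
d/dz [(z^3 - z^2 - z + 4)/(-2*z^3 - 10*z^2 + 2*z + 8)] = (-3*z^4 + 9*z^2 + 16*z - 4)/(z^6 + 10*z^5 + 23*z^4 - 18*z^3 - 39*z^2 + 8*z + 16)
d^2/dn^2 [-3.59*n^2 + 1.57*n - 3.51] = -7.18000000000000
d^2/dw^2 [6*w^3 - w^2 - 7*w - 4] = 36*w - 2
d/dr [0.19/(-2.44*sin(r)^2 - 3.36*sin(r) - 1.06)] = (0.9272*sin(r) + 0.6384)*cos(r)/(2.44*sin(r)^2 + 3.36*sin(r) + 1.06)^2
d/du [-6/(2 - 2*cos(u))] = 3*sin(u)/(cos(u) - 1)^2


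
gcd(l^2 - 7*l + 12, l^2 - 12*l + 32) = l - 4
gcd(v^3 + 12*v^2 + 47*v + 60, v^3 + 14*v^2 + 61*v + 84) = v^2 + 7*v + 12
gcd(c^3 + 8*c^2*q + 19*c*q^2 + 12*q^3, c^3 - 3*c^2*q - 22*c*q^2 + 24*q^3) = c + 4*q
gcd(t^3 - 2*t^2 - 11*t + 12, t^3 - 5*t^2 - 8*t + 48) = t^2 - t - 12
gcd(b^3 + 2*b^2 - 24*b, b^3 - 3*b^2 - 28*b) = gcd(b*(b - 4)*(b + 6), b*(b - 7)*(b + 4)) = b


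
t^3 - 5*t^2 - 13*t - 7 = (t - 7)*(t + 1)^2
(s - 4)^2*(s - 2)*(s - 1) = s^4 - 11*s^3 + 42*s^2 - 64*s + 32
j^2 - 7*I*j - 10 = (j - 5*I)*(j - 2*I)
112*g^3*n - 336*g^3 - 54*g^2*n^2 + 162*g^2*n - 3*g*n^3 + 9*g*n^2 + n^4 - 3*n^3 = (-8*g + n)*(-2*g + n)*(7*g + n)*(n - 3)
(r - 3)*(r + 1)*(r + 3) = r^3 + r^2 - 9*r - 9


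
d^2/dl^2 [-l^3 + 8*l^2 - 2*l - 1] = 16 - 6*l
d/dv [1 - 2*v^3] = -6*v^2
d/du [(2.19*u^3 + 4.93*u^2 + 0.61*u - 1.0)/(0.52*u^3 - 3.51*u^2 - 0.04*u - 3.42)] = (4.44089209850063e-16*u^5 - 10.2505*u^4 - 0.809599999999996*u^3 - 18.9655*u^2 - 40.7412*u - 2.1262)/(0.2704*u^6 - 3.6504*u^5 + 12.2785*u^4 - 3.276*u^3 + 24.01*u^2 + 0.2736*u + 11.6964)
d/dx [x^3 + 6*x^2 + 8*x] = 3*x^2 + 12*x + 8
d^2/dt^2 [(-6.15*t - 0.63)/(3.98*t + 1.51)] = (53.961636 - 2.8421709430404e-14*t)/(3.98*t + 1.51)^3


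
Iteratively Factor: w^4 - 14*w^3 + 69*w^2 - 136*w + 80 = (w - 4)*(w^3 - 10*w^2 + 29*w - 20) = (w - 4)^2*(w^2 - 6*w + 5) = (w - 5)*(w - 4)^2*(w - 1)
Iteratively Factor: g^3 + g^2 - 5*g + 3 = (g - 1)*(g^2 + 2*g - 3) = (g - 1)*(g + 3)*(g - 1)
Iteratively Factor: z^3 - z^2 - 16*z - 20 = (z + 2)*(z^2 - 3*z - 10) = (z + 2)^2*(z - 5)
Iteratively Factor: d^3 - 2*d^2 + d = (d - 1)*(d^2 - d) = (d - 1)^2*(d)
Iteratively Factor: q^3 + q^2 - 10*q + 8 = (q - 1)*(q^2 + 2*q - 8) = (q - 2)*(q - 1)*(q + 4)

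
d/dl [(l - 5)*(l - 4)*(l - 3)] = 3*l^2 - 24*l + 47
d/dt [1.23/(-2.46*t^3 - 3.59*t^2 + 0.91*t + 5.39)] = (9.0774*t^2 + 8.8314*t - 1.1193)/(2.46*t^3 + 3.59*t^2 - 0.91*t - 5.39)^2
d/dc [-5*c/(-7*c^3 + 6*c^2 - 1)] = 5*(7*c^3 - 3*c^2*(7*c - 4) - 6*c^2 + 1)/(7*c^3 - 6*c^2 + 1)^2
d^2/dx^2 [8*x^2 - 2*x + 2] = 16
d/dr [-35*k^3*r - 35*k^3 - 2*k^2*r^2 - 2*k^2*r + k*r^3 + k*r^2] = k*(-35*k^2 - 4*k*r - 2*k + 3*r^2 + 2*r)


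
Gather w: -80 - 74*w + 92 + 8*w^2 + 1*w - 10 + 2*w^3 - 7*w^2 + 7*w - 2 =2*w^3 + w^2 - 66*w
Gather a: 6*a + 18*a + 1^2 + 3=24*a + 4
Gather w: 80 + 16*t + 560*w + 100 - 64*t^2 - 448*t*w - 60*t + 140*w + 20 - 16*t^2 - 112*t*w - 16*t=-80*t^2 - 60*t + w*(700 - 560*t) + 200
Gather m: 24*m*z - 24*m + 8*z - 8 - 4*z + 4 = m*(24*z - 24) + 4*z - 4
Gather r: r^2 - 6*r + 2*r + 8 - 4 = r^2 - 4*r + 4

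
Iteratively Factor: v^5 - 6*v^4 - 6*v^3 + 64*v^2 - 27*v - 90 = (v + 1)*(v^4 - 7*v^3 + v^2 + 63*v - 90) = (v - 5)*(v + 1)*(v^3 - 2*v^2 - 9*v + 18) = (v - 5)*(v - 3)*(v + 1)*(v^2 + v - 6) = (v - 5)*(v - 3)*(v - 2)*(v + 1)*(v + 3)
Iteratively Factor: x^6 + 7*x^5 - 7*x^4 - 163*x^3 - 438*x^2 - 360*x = (x)*(x^5 + 7*x^4 - 7*x^3 - 163*x^2 - 438*x - 360) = x*(x + 2)*(x^4 + 5*x^3 - 17*x^2 - 129*x - 180) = x*(x - 5)*(x + 2)*(x^3 + 10*x^2 + 33*x + 36) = x*(x - 5)*(x + 2)*(x + 4)*(x^2 + 6*x + 9) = x*(x - 5)*(x + 2)*(x + 3)*(x + 4)*(x + 3)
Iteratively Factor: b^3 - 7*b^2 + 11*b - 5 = (b - 1)*(b^2 - 6*b + 5) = (b - 5)*(b - 1)*(b - 1)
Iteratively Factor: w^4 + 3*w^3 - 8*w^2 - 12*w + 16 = (w - 2)*(w^3 + 5*w^2 + 2*w - 8) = (w - 2)*(w + 4)*(w^2 + w - 2) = (w - 2)*(w - 1)*(w + 4)*(w + 2)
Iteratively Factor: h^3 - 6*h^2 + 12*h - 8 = (h - 2)*(h^2 - 4*h + 4) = (h - 2)^2*(h - 2)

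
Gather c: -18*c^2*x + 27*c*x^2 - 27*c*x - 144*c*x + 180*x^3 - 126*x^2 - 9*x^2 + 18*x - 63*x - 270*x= -18*c^2*x + c*(27*x^2 - 171*x) + 180*x^3 - 135*x^2 - 315*x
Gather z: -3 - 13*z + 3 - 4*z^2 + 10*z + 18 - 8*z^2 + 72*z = -12*z^2 + 69*z + 18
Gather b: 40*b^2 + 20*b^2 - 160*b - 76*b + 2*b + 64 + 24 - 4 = 60*b^2 - 234*b + 84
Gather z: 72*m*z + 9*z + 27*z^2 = 27*z^2 + z*(72*m + 9)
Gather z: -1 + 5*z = 5*z - 1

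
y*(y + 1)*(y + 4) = y^3 + 5*y^2 + 4*y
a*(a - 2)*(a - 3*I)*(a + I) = a^4 - 2*a^3 - 2*I*a^3 + 3*a^2 + 4*I*a^2 - 6*a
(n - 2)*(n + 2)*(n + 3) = n^3 + 3*n^2 - 4*n - 12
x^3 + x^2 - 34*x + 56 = (x - 4)*(x - 2)*(x + 7)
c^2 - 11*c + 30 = (c - 6)*(c - 5)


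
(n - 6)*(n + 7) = n^2 + n - 42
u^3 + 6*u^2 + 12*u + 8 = (u + 2)^3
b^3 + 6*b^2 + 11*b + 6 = (b + 1)*(b + 2)*(b + 3)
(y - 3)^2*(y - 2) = y^3 - 8*y^2 + 21*y - 18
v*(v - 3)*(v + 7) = v^3 + 4*v^2 - 21*v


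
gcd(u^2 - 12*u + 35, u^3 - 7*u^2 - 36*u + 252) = u - 7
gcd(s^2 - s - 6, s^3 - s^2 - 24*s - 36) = s + 2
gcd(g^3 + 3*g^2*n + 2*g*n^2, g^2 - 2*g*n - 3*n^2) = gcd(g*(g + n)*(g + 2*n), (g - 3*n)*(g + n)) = g + n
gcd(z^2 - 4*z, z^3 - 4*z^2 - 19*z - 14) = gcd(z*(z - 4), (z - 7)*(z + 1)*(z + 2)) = 1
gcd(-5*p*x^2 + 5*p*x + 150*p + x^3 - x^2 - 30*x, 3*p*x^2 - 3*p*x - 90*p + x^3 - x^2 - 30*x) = x^2 - x - 30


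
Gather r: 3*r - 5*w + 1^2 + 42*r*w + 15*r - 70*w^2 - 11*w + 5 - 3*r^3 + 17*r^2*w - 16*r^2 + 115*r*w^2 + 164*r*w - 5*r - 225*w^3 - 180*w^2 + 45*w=-3*r^3 + r^2*(17*w - 16) + r*(115*w^2 + 206*w + 13) - 225*w^3 - 250*w^2 + 29*w + 6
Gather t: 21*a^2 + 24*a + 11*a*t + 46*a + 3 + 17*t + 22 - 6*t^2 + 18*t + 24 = 21*a^2 + 70*a - 6*t^2 + t*(11*a + 35) + 49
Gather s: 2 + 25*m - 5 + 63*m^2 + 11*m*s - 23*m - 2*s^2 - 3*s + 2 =63*m^2 + 2*m - 2*s^2 + s*(11*m - 3) - 1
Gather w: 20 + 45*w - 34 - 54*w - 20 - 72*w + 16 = -81*w - 18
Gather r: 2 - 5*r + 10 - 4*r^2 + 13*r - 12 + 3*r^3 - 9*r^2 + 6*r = 3*r^3 - 13*r^2 + 14*r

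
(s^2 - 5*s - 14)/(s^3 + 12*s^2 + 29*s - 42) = (s^2 - 5*s - 14)/(s^3 + 12*s^2 + 29*s - 42)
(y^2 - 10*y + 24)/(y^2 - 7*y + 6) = (y - 4)/(y - 1)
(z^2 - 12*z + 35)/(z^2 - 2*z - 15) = (z - 7)/(z + 3)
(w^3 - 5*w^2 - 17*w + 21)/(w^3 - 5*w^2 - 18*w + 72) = (w^3 - 5*w^2 - 17*w + 21)/(w^3 - 5*w^2 - 18*w + 72)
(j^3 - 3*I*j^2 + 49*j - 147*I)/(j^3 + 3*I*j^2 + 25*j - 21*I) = (j - 7*I)/(j - I)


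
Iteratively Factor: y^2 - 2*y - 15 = (y + 3)*(y - 5)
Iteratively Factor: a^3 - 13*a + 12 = (a - 1)*(a^2 + a - 12) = (a - 3)*(a - 1)*(a + 4)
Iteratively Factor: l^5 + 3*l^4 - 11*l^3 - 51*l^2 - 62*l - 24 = (l + 1)*(l^4 + 2*l^3 - 13*l^2 - 38*l - 24) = (l - 4)*(l + 1)*(l^3 + 6*l^2 + 11*l + 6) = (l - 4)*(l + 1)*(l + 3)*(l^2 + 3*l + 2) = (l - 4)*(l + 1)*(l + 2)*(l + 3)*(l + 1)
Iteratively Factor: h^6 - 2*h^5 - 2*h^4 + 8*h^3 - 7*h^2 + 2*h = (h + 2)*(h^5 - 4*h^4 + 6*h^3 - 4*h^2 + h) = (h - 1)*(h + 2)*(h^4 - 3*h^3 + 3*h^2 - h) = (h - 1)^2*(h + 2)*(h^3 - 2*h^2 + h) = h*(h - 1)^2*(h + 2)*(h^2 - 2*h + 1) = h*(h - 1)^3*(h + 2)*(h - 1)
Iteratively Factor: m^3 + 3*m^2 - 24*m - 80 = (m + 4)*(m^2 - m - 20) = (m - 5)*(m + 4)*(m + 4)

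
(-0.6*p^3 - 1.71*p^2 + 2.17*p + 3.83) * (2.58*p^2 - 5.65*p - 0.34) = -1.548*p^5 - 1.0218*p^4 + 15.4641*p^3 - 1.7977*p^2 - 22.3773*p - 1.3022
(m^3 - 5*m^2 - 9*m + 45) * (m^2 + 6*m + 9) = m^5 + m^4 - 30*m^3 - 54*m^2 + 189*m + 405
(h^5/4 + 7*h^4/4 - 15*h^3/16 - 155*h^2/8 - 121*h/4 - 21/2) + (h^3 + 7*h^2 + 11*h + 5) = h^5/4 + 7*h^4/4 + h^3/16 - 99*h^2/8 - 77*h/4 - 11/2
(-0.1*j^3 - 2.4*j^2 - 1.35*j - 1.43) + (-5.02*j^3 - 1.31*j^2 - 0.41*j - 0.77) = -5.12*j^3 - 3.71*j^2 - 1.76*j - 2.2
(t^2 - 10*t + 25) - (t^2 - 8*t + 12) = 13 - 2*t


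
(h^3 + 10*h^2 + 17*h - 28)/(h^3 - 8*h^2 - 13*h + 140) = (h^2 + 6*h - 7)/(h^2 - 12*h + 35)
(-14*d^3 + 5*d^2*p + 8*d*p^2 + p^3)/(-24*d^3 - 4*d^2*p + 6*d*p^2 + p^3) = (-7*d^2 + 6*d*p + p^2)/(-12*d^2 + 4*d*p + p^2)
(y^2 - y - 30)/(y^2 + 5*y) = (y - 6)/y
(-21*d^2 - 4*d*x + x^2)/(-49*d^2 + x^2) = (3*d + x)/(7*d + x)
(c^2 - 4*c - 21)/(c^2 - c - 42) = (c + 3)/(c + 6)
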